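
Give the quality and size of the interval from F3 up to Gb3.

m2

F to G spans two letter names (F-G) — that makes it a second of some quality.
F3 to Gb3 is 1 semitone, a half step short of the major second (2), so this is minor.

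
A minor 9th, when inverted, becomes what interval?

major 7th

First reduce the compound minor ninth to its simple form, a minor second.
Inverted interval numbers add to nine, so a second pairs with a seventh (2 + 7 = 9).
Quality inverts too: minor becomes major. That makes the inversion a major seventh.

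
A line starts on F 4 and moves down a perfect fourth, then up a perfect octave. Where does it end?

F4 down a perfect fourth → C4 (5 semitones).
Up a perfect octave from C4: C5 (12 semitones up).

C 5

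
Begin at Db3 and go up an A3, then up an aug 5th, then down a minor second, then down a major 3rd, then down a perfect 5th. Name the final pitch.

C##3

Up an augmented third from Db3: F#3 (5 semitones up).
An augmented fifth up from F#3 is C##4.
C##4 down a minor second → B##3 (1 semitone).
Down a major third from B##3: G##3 (4 semitones down).
Down a perfect fifth from G##3: C##3 (7 semitones down).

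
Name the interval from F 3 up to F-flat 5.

F to F is the same letter name, plus 2 octaves, so the interval is some kind of fifteenth.
A perfect fifteenth would be 24 semitones; F3 to Fb5 is 23, one semitone narrower, so the interval is diminished.
(Equivalently, a compound diminished octave: a diminished octave plus an octave.)

diminished fifteenth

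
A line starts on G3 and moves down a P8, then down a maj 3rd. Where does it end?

A perfect octave down from G3 is G2.
A major third down from G2 is Eb2.

Eb2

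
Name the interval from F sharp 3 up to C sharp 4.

P5

F to C spans five letter names (F-G-A-B-C) — that makes it a fifth of some quality.
Counting semitones, F#3→C#4 is 7, which is the perfect fifth.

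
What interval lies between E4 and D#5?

E to D spans seven letter names (E-F-G-A-B-C-D) — that makes it a seventh of some quality.
Counting semitones, E4→D#5 is 11, which is the major seventh.

M7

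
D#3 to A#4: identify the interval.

D to A spans five letter names (D-E-F-G-A), plus an octave — that makes it a twelfth of some quality.
D#3 to A#4 is 19 semitones, matching the perfect twelfth exactly, so the quality is perfect.
(Equivalently, a compound perfect fifth: a perfect fifth plus an octave.)

perfect 12th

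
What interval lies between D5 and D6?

D to D is the same letter name, plus an octave: an octave.
Counting semitones, D5→D6 is 12, which is the perfect octave.

perfect octave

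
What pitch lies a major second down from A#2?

G#2

Two letter names down from A: G.
A major second spans 2 semitones, so from A#2 the target pitch is G#2.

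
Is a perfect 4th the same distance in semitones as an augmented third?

Yes

A perfect fourth = 5 semitones = an augmented third; enharmonically equal.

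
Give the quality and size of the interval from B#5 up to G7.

B to G spans six letter names (B-C-D-E-F-G), plus an octave — that makes it a thirteenth of some quality.
The major thirteenth is 21 semitones; here we have 19, two semitones narrower: diminished.
(Equivalently, a compound diminished sixth: a diminished sixth plus an octave.)

diminished thirteenth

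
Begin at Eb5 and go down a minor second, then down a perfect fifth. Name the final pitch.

A minor second down from Eb5 is D5.
A perfect fifth down from D5 is G4.

G4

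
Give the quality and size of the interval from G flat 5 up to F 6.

G to F spans seven letter names (G-A-B-C-D-E-F), so the interval is some kind of seventh.
The major seventh spans 11 semitones, and Gb5 to F6 is exactly 11 semitones — so this is a major seventh.

major seventh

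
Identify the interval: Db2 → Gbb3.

D to G spans four letter names (D-E-F-G), plus an octave — that makes it an eleventh of some quality.
Db2 to Gbb3 spans 16 semitones — one semitone narrower than the perfect eleventh (17) — giving a diminished eleventh.
(Equivalently, a compound diminished fourth: a diminished fourth plus an octave.)

diminished eleventh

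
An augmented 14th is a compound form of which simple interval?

Subtracting seven from the interval number removes an octave: 14 − 7 = 7.
So an augmented fourteenth is an octave plus an augmented seventh. The quality is unchanged.

augmented seventh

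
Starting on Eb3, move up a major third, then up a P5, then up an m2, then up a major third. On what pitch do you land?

G4

Eb3 up a major third → G3 (4 semitones).
A perfect fifth up from G3 is D4.
A minor second up from D4 is Eb4.
Up a major third from Eb4: G4 (4 semitones up).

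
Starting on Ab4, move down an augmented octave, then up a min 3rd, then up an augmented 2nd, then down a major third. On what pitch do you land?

Down an augmented octave from Ab4: Abb3 (13 semitones down).
Up a minor third from Abb3: Cbb4 (3 semitones up).
Cbb4 up an augmented second → Db4 (3 semitones).
Db4 down a major third → Bbb3 (4 semitones).

Bbb3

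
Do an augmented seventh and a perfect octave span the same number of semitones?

Yes

An augmented seventh spans 12 semitones, and a perfect octave also spans 12 semitones — they're enharmonic.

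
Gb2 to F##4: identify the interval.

doubly augmented fourteenth

G to F spans seven letter names (G-A-B-C-D-E-F), plus an octave — that makes it a fourteenth of some quality.
The major fourteenth is 23 semitones; here we have 25, two semitones wider: doubly augmented.
(Equivalently, a compound doubly augmented seventh: a doubly augmented seventh plus an octave.)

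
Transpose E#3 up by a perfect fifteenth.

The letter stays E (same as the start), shifted two octaves up.
A perfect fifteenth spans 24 semitones, so from E#3 the target pitch is E#5.

E#5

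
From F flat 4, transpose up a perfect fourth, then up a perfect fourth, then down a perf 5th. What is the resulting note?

A perfect fourth up from Fb4 is Bbb4.
A perfect fourth up from Bbb4 is Ebb5.
A perfect fifth down from Ebb5 is Abb4.

A double-flat 4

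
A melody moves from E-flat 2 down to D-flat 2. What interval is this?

major second

Descending from Eb2 to Db2 is the same interval as ascending Db2 to Eb2.
D to E spans two letter names (D-E), so the interval is some kind of second.
Counting semitones, Db2→Eb2 is 2, which is the major second.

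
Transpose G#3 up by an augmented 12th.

D##5

Counting five letter names plus an octave up from G lands on D.
An augmented twelfth spans 20 semitones, so from G#3 the target pitch is D##5.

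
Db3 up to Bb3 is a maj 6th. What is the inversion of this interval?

Inverted interval numbers add to nine, so a sixth pairs with a third (6 + 3 = 9).
The quality also flips — major becomes minor — giving a minor third.

minor 3rd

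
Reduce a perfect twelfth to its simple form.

P5

Each octave removed subtracts seven from the number: 12 − 7 = 5.
Quality carries through unchanged, so the simple form is a perfect fifth.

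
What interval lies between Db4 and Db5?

D to D is the same letter name, plus an octave: an octave.
Counting semitones, Db4→Db5 is 12, which is the perfect octave.

P8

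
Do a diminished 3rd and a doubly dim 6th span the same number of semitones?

2 semitones (diminished third) vs 6 semitones (doubly diminished sixth): not equal.

No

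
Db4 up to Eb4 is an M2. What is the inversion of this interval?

m7

Inverted interval numbers add to nine, so a second pairs with a seventh (2 + 7 = 9).
Quality inverts too: major becomes minor. That makes the inversion a minor seventh.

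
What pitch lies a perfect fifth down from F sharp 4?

Counting five letter names down from F lands on B.
Moving 7 semitones down from F#4 (the size of a perfect fifth) reaches B3.

B 3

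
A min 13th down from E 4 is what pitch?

G sharp 2

Six letters down from E (plus an octave) reaches G.
A minor thirteenth is 20 semitones; 20 semitones down from E4 gives G#2.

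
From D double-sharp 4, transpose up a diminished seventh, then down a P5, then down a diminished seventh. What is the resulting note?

Up a diminished seventh from D##4: C#5 (9 semitones up).
C#5 down a perfect fifth → F#4 (7 semitones).
F#4 down a diminished seventh → G##3 (9 semitones).

G double-sharp 3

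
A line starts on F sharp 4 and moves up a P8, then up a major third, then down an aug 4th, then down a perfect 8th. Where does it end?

A perfect octave up from F#4 is F#5.
A major third up from F#5 is A#5.
An augmented fourth down from A#5 is E5.
Down a perfect octave from E5: E4 (12 semitones down).

E 4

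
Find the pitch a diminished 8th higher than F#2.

F3

For an octave the letter name doesn't change: still F, an octave up.
A diminished octave spans 11 semitones, so from F#2 the target pitch is F3.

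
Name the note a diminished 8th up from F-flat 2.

The letter stays F (same as the start), shifted an octave up.
A diminished octave spans 11 semitones, so from Fb2 the target pitch is Fbb3.

F-double-flat 3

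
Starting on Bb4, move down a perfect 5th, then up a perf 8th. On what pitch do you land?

Down a perfect fifth from Bb4: Eb4 (7 semitones down).
Up a perfect octave from Eb4: Eb5 (12 semitones up).

Eb5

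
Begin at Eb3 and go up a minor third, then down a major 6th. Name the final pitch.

A minor third up from Eb3 is Gb3.
Gb3 down a major sixth → Bbb2 (9 semitones).

Bbb2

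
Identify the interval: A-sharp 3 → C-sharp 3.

Descending from A#3 to C#3 is the same interval as ascending C#3 to A#3.
C to A spans six letter names (C-D-E-F-G-A), so the interval is some kind of sixth.
C#3 to A#3 is 9 semitones, matching the major sixth exactly, so the quality is major.

major 6th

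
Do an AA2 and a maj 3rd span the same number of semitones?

A doubly augmented second = 4 semitones = a major third; enharmonically equal.

Yes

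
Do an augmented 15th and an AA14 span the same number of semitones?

Both span 25 semitones: an augmented fifteenth and a doubly augmented fourteenth are the same chromatic distance.

Yes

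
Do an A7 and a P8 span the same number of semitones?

An augmented seventh = 12 semitones = a perfect octave; enharmonically equal.

Yes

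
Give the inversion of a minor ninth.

First reduce the compound minor ninth to its simple form, a minor second.
Interval numbers invert to sum to nine: 2 + 7 = 9, so a second inverts to a seventh.
And minor becomes major under inversion, so we get a major seventh.

major 7th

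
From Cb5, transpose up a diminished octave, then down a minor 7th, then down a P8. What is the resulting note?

Up a diminished octave from Cb5: Cbb6 (11 semitones up).
Cbb6 down a minor seventh → Dbb5 (10 semitones).
A perfect octave down from Dbb5 is Dbb4.

Dbb4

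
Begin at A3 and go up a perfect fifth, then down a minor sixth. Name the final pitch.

Up a perfect fifth from A3: E4 (7 semitones up).
A minor sixth down from E4 is G#3.

G#3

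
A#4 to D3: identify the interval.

augmented twelfth

Descending from A#4 to D3 is the same interval as ascending D3 to A#4.
D to A spans five letter names (D-E-F-G-A), plus an octave, so the interval is some kind of twelfth.
D3 to A#4 spans 20 semitones — one semitone wider than the perfect twelfth (19) — giving an augmented twelfth.
(Equivalently, a compound augmented fifth: an augmented fifth plus an octave.)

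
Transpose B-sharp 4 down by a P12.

E-sharp 3

The twelfth's letter: B down five letter names plus an octave → E.
Moving 19 semitones down from B#4 (the size of a perfect twelfth) reaches E#3.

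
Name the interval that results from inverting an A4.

diminished fifth

Interval numbers invert to sum to nine: 4 + 5 = 9, so a fourth inverts to a fifth.
Quality inverts too: augmented becomes diminished. That makes the inversion a diminished fifth.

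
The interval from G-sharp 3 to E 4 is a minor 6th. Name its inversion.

Inverted interval numbers add to nine, so a sixth pairs with a third (6 + 3 = 9).
And minor becomes major under inversion, so we get a major third.

major 3rd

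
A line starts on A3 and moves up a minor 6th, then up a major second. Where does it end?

A minor sixth up from A3 is F4.
F4 up a major second → G4 (2 semitones).

G4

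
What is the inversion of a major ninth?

First reduce the compound major ninth to its simple form, a major second.
Inverted interval numbers add to nine, so a second pairs with a seventh (2 + 7 = 9).
The quality also flips — major becomes minor — giving a minor seventh.

minor 7th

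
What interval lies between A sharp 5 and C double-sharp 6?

major third

A to C spans three letter names (A-B-C): a third.
Counting semitones, A#5→C##6 is 4, which is the major third.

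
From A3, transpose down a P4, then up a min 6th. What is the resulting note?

C4

A3 down a perfect fourth → E3 (5 semitones).
Up a minor sixth from E3: C4 (8 semitones up).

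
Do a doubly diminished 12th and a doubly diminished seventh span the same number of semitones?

17 semitones (doubly diminished twelfth) vs 8 semitones (doubly diminished seventh): not equal.

No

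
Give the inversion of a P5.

perfect 4th

Inverted interval numbers add to nine, so a fifth pairs with a fourth (5 + 4 = 9).
Quality inverts too: perfect stays perfect. That makes the inversion a perfect fourth.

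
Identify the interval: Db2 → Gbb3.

diminished eleventh

D to G spans four letter names (D-E-F-G), plus an octave, so the interval is some kind of eleventh.
Db2 to Gbb3 spans 16 semitones — one semitone narrower than the perfect eleventh (17) — giving a diminished eleventh.
(Equivalently, a compound diminished fourth: a diminished fourth plus an octave.)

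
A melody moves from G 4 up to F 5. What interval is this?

G to F spans seven letter names (G-A-B-C-D-E-F), so the interval is some kind of seventh.
At 10 semitones, G4→F5 falls one short of a major seventh: minor.

minor 7th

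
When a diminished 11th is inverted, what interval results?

First reduce the compound diminished eleventh to its simple form, a diminished fourth.
The rule of nine gives the new number: 9 − 4 = 5, so a fourth becomes a fifth.
The quality also flips — diminished becomes augmented — giving an augmented fifth.

augmented 5th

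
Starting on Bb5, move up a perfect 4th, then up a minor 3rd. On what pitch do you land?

A perfect fourth up from Bb5 is Eb6.
A minor third up from Eb6 is Gb6.

Gb6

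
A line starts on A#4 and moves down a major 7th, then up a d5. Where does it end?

Down a major seventh from A#4: B3 (11 semitones down).
A diminished fifth up from B3 is F4.

F4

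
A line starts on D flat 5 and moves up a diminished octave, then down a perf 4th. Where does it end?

A double-flat 5

Db5 up a diminished octave → Dbb6 (11 semitones).
A perfect fourth down from Dbb6 is Abb5.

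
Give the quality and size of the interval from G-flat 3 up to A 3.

augmented second

G to A spans two letter names (G-A) — that makes it a second of some quality.
A major second would be 2 semitones; Gb3 to A3 is 3, one semitone wider, so the interval is augmented.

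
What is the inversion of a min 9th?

First reduce the compound minor ninth to its simple form, a minor second.
Interval numbers invert to sum to nine: 2 + 7 = 9, so a second inverts to a seventh.
Quality inverts too: minor becomes major. That makes the inversion a major seventh.

major seventh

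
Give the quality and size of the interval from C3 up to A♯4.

augmented 13th

C to A spans six letter names (C-D-E-F-G-A), plus an octave: a thirteenth.
A major thirteenth would be 21 semitones; C3 to A#4 is 22, one semitone wider, so the interval is augmented.
(Equivalently, a compound augmented sixth: an augmented sixth plus an octave.)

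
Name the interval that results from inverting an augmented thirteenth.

d3

First reduce the compound augmented thirteenth to its simple form, an augmented sixth.
Inverted interval numbers add to nine, so a sixth pairs with a third (6 + 3 = 9).
Quality inverts too: augmented becomes diminished. That makes the inversion a diminished third.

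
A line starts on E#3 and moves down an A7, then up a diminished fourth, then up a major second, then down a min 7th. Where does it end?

E#3 down an augmented seventh → F2 (12 semitones).
F2 up a diminished fourth → Bbb2 (4 semitones).
A major second up from Bbb2 is Cb3.
Cb3 down a minor seventh → Db2 (10 semitones).

Db2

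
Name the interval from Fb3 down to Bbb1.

Descending from Fb3 to Bbb1 is the same interval as ascending Bbb1 to Fb3.
B to F spans five letter names (B-C-D-E-F), plus an octave — that makes it a twelfth of some quality.
The perfect twelfth spans 19 semitones, and Bbb1 to Fb3 is exactly 19 semitones — so this is a perfect twelfth.
(Equivalently, a compound perfect fifth: a perfect fifth plus an octave.)

perfect 12th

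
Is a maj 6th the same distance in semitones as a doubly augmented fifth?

A major sixth = 9 semitones = a doubly augmented fifth; enharmonically equal.

Yes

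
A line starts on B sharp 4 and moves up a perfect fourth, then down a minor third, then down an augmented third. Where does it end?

A 4

Up a perfect fourth from B#4: E#5 (5 semitones up).
Down a minor third from E#5: C##5 (3 semitones down).
An augmented third down from C##5 is A4.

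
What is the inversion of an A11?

First reduce the compound augmented eleventh to its simple form, an augmented fourth.
The rule of nine gives the new number: 9 − 4 = 5, so a fourth becomes a fifth.
And augmented becomes diminished under inversion, so we get a diminished fifth.

d5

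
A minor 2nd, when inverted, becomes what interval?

major 7th

Inverted interval numbers add to nine, so a second pairs with a seventh (2 + 7 = 9).
The quality also flips — minor becomes major — giving a major seventh.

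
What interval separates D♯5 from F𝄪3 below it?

minor thirteenth

Descending from D#5 to F##3 is the same interval as ascending F##3 to D#5.
F to D spans six letter names (F-G-A-B-C-D), plus an octave: a thirteenth.
At 20 semitones, F##3→D#5 falls one short of a major thirteenth: minor.
(Equivalently, a compound minor sixth: a minor sixth plus an octave.)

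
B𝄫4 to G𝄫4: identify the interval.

major third

Descending from Bbb4 to Gbb4 is the same interval as ascending Gbb4 to Bbb4.
G to B spans three letter names (G-A-B), so the interval is some kind of third.
The major third spans 4 semitones, and Gbb4 to Bbb4 is exactly 4 semitones — so this is a major third.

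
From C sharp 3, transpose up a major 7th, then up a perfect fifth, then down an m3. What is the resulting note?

Up a major seventh from C#3: B#3 (11 semitones up).
B#3 up a perfect fifth → F##4 (7 semitones).
F##4 down a minor third → D##4 (3 semitones).

D double-sharp 4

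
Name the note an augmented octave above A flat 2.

The letter stays A (same as the start), shifted an octave up.
An augmented octave is 13 semitones; 13 semitones up from Ab2 gives A3.

A 3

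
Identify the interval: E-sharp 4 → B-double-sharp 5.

E to B spans five letter names (E-F-G-A-B), plus an octave: a twelfth.
A perfect twelfth would be 19 semitones; E#4 to B##5 is 20, one semitone wider, so the interval is augmented.
(Equivalently, a compound augmented fifth: an augmented fifth plus an octave.)

augmented twelfth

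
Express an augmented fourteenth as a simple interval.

Take out an octave (7 from the number): 14 − 7 = 7.
Quality carries through unchanged, so the simple form is an augmented seventh.

A7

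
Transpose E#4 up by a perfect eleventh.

Four letters up from E (plus an octave) reaches A.
A perfect eleventh is 17 semitones; 17 semitones up from E#4 gives A#5.

A#5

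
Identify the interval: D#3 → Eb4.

D to E spans two letter names (D-E), plus an octave — that makes it a ninth of some quality.
The major ninth is 14 semitones; here we have 12, two semitones narrower: diminished.

diminished 9th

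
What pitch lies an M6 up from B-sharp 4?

G-double-sharp 5

The sixth takes the letter from B up to G.
A major sixth is 9 semitones; 9 semitones up from B#4 gives G##5.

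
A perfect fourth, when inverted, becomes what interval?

The rule of nine gives the new number: 9 − 4 = 5, so a fourth becomes a fifth.
Quality inverts too: perfect stays perfect. That makes the inversion a perfect fifth.

perfect 5th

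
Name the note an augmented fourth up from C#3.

F##3

The fourth takes the letter from C up to F.
An augmented fourth spans 6 semitones, so from C#3 the target pitch is F##3.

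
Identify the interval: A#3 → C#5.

minor tenth

A to C spans three letter names (A-B-C), plus an octave, so the interval is some kind of tenth.
At 15 semitones, A#3→C#5 falls one short of a major tenth: minor.
(Equivalently, a compound minor third: a minor third plus an octave.)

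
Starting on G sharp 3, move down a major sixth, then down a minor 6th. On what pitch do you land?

D sharp 2

A major sixth down from G#3 is B2.
A minor sixth down from B2 is D#2.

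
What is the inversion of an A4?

diminished fifth

Inverted interval numbers add to nine, so a fourth pairs with a fifth (4 + 5 = 9).
And augmented becomes diminished under inversion, so we get a diminished fifth.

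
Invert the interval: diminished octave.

A1

The rule of nine gives the new number: 9 − 8 = 1, so an octave becomes a unison.
Quality inverts too: diminished becomes augmented. That makes the inversion an augmented unison.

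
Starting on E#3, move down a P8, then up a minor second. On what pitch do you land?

F#2

Down a perfect octave from E#3: E#2 (12 semitones down).
A minor second up from E#2 is F#2.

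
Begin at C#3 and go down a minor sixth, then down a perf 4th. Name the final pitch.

A minor sixth down from C#3 is E#2.
A perfect fourth down from E#2 is B#1.

B#1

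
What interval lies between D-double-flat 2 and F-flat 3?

major tenth

D to F spans three letter names (D-E-F), plus an octave: a tenth.
Counting semitones, Dbb2→Fb3 is 16, which is the major tenth.
(Equivalently, a compound major third: a major third plus an octave.)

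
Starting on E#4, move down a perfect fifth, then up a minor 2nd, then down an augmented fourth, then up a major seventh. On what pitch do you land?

E#4 down a perfect fifth → A#3 (7 semitones).
Up a minor second from A#3: B3 (1 semitone up).
B3 down an augmented fourth → F3 (6 semitones).
F3 up a major seventh → E4 (11 semitones).

E4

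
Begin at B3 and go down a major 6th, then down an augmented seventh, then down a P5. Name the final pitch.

Abb1

B3 down a major sixth → D3 (9 semitones).
An augmented seventh down from D3 is Ebb2.
Down a perfect fifth from Ebb2: Abb1 (7 semitones down).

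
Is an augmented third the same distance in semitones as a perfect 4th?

Yes

An augmented third = 5 semitones = a perfect fourth; enharmonically equal.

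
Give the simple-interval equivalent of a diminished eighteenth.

Subtracting seven from the interval number removes an octave: 18 − 14 = 4.
That makes a diminished eighteenth a compound diminished fourth — 2 octaves plus a diminished fourth.

diminished 4th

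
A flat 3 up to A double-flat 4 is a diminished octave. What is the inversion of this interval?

A1

Inverted interval numbers add to nine, so an octave pairs with a unison (8 + 1 = 9).
The quality also flips — diminished becomes augmented — giving an augmented unison.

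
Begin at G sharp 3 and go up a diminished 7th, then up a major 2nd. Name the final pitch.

A diminished seventh up from G#3 is F4.
F4 up a major second → G4 (2 semitones).

G 4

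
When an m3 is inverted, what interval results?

Interval numbers invert to sum to nine: 3 + 6 = 9, so a third inverts to a sixth.
Quality inverts too: minor becomes major. That makes the inversion a major sixth.

M6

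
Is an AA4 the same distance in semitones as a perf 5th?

A doubly augmented fourth = 7 semitones = a perfect fifth; enharmonically equal.

Yes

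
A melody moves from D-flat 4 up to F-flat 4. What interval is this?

D to F spans three letter names (D-E-F), so the interval is some kind of third.
A major third would be 4 semitones, but Db4 to Fb4 is 3 — one semitone narrower, making it a minor third.

minor third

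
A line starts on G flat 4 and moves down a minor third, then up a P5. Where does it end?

B flat 4

Down a minor third from Gb4: Eb4 (3 semitones down).
A perfect fifth up from Eb4 is Bb4.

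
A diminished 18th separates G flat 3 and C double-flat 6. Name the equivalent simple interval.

d4

Subtracting seven from the interval number removes an octave: 18 − 14 = 4.
That makes a diminished eighteenth a compound diminished fourth — 2 octaves plus a diminished fourth.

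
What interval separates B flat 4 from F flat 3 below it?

Descending from Bb4 to Fb3 is the same interval as ascending Fb3 to Bb4.
F to B spans four letter names (F-G-A-B), plus an octave — that makes it an eleventh of some quality.
A perfect eleventh would be 17 semitones; Fb3 to Bb4 is 18, one semitone wider, so the interval is augmented.
(Equivalently, a compound augmented fourth: an augmented fourth plus an octave.)

augmented 11th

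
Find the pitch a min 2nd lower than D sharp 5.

Two letter names down from D: C.
A minor second is 1 semitone; 1 semitone down from D#5 gives C##5.

C double-sharp 5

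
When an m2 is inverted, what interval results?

M7

Interval numbers invert to sum to nine: 2 + 7 = 9, so a second inverts to a seventh.
The quality also flips — minor becomes major — giving a major seventh.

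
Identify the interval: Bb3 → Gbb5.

diminished thirteenth

B to G spans six letter names (B-C-D-E-F-G), plus an octave, so the interval is some kind of thirteenth.
The major thirteenth is 21 semitones; here we have 19, two semitones narrower: diminished.
(Equivalently, a compound diminished sixth: a diminished sixth plus an octave.)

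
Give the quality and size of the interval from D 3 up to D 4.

perfect octave

D to D is the same letter name, plus an octave: an octave.
The perfect octave spans 12 semitones, and D3 to D4 is exactly 12 semitones — so this is a perfect octave.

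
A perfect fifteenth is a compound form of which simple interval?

perfect 8th

Subtracting seven from the interval number removes an octave: 15 − 7 = 8.
That makes a perfect fifteenth a compound perfect octave — an octave plus a perfect octave.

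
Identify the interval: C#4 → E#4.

C to E spans three letter names (C-D-E), so the interval is some kind of third.
The major third spans 4 semitones, and C#4 to E#4 is exactly 4 semitones — so this is a major third.

major 3rd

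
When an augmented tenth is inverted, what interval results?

First reduce the compound augmented tenth to its simple form, an augmented third.
Inverted interval numbers add to nine, so a third pairs with a sixth (3 + 6 = 9).
Quality inverts too: augmented becomes diminished. That makes the inversion a diminished sixth.

diminished 6th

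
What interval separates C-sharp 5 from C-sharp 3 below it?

Descending from C#5 to C#3 is the same interval as ascending C#3 to C#5.
C to C is the same letter name, plus 2 octaves — that makes it a fifteenth of some quality.
Counting semitones, C#3→C#5 is 24, which is the perfect fifteenth.
(Equivalently, a compound perfect octave: a perfect octave plus an octave.)

P15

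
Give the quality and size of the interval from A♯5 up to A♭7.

A to A is the same letter name, plus 2 octaves, so the interval is some kind of fifteenth.
The perfect fifteenth is 24 semitones; here we have 22, two semitones narrower: doubly diminished.
(Equivalently, a compound doubly diminished octave: a doubly diminished octave plus an octave.)

doubly diminished fifteenth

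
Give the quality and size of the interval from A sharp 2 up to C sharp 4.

minor tenth

A to C spans three letter names (A-B-C), plus an octave: a tenth.
At 15 semitones, A#2→C#4 falls one short of a major tenth: minor.
(Equivalently, a compound minor third: a minor third plus an octave.)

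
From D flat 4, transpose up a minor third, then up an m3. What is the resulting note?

Up a minor third from Db4: Fb4 (3 semitones up).
A minor third up from Fb4 is Abb4.

A double-flat 4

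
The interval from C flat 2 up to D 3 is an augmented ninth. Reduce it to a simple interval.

Each octave removed subtracts seven from the number: 9 − 7 = 2.
Quality carries through unchanged, so the simple form is an augmented second.

A2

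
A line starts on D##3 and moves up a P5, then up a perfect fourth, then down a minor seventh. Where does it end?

E##3

D##3 up a perfect fifth → A##3 (7 semitones).
A##3 up a perfect fourth → D##4 (5 semitones).
A minor seventh down from D##4 is E##3.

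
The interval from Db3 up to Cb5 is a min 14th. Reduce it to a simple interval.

m7

Subtracting seven from the interval number removes an octave: 14 − 7 = 7.
Quality carries through unchanged, so the simple form is a minor seventh.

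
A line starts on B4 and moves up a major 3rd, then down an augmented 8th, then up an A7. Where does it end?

C##5

Up a major third from B4: D#5 (4 semitones up).
An augmented octave down from D#5 is D4.
D4 up an augmented seventh → C##5 (12 semitones).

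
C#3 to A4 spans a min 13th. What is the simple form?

minor sixth

Take out an octave (7 from the number): 13 − 7 = 6.
So a minor thirteenth is an octave plus a minor sixth. The quality is unchanged.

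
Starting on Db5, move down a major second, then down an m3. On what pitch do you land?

Ab4

Db5 down a major second → Cb5 (2 semitones).
Cb5 down a minor third → Ab4 (3 semitones).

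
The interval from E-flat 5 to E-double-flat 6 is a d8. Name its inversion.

Interval numbers invert to sum to nine: 8 + 1 = 9, so an octave inverts to a unison.
The quality also flips — diminished becomes augmented — giving an augmented unison.

augmented unison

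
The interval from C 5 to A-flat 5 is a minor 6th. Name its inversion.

M3

The rule of nine gives the new number: 9 − 6 = 3, so a sixth becomes a third.
Quality inverts too: minor becomes major. That makes the inversion a major third.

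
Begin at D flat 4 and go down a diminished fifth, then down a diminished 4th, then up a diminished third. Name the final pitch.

F 3

Db4 down a diminished fifth → G3 (6 semitones).
G3 down a diminished fourth → D#3 (4 semitones).
D#3 up a diminished third → F3 (2 semitones).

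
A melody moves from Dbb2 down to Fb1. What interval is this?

m6

Descending from Dbb2 to Fb1 is the same interval as ascending Fb1 to Dbb2.
F to D spans six letter names (F-G-A-B-C-D): a sixth.
Fb1 to Dbb2 is 8 semitones, a half step short of the major sixth (9), so this is minor.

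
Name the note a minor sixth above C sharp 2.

Counting six letter names up from C lands on A.
A minor sixth is 8 semitones; 8 semitones up from C#2 gives A2.

A 2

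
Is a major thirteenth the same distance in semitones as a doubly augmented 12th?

Yes

A major thirteenth = 21 semitones = a doubly augmented twelfth; enharmonically equal.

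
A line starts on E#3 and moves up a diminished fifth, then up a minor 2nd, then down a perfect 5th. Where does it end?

E#3 up a diminished fifth → B3 (6 semitones).
Up a minor second from B3: C4 (1 semitone up).
C4 down a perfect fifth → F3 (7 semitones).

F3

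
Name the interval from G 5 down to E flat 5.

M3

Descending from G5 to Eb5 is the same interval as ascending Eb5 to G5.
E to G spans three letter names (E-F-G), so the interval is some kind of third.
Eb5 to G5 is 4 semitones, matching the major third exactly, so the quality is major.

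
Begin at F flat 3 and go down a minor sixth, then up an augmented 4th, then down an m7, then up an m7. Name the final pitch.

D 3

Down a minor sixth from Fb3: Ab2 (8 semitones down).
Up an augmented fourth from Ab2: D3 (6 semitones up).
D3 down a minor seventh → E2 (10 semitones).
Up a minor seventh from E2: D3 (10 semitones up).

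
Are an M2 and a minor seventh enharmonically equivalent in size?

A major second is 2 semitones but a minor seventh is 10 semitones — different sizes.

No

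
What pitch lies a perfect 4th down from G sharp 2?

The fourth takes the letter from G down to D.
A perfect fourth spans 5 semitones, so from G#2 the target pitch is D#2.

D sharp 2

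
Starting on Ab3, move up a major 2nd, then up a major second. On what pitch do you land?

C4

Ab3 up a major second → Bb3 (2 semitones).
Bb3 up a major second → C4 (2 semitones).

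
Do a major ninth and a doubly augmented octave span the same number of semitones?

A major ninth spans 14 semitones, and a doubly augmented octave also spans 14 semitones — they're enharmonic.

Yes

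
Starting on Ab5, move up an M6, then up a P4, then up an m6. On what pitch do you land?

Ab5 up a major sixth → F6 (9 semitones).
Up a perfect fourth from F6: Bb6 (5 semitones up).
Up a minor sixth from Bb6: Gb7 (8 semitones up).

Gb7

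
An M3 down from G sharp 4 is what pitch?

E 4

Counting three letter names down from G lands on E.
Moving 4 semitones down from G#4 (the size of a major third) reaches E4.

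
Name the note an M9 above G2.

The ninth's letter: G up two letter names plus an octave → A.
Moving 14 semitones up from G2 (the size of a major ninth) reaches A3.

A3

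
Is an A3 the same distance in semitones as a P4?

An augmented third spans 5 semitones, and a perfect fourth also spans 5 semitones — they're enharmonic.

Yes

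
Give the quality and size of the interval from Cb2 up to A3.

C to A spans six letter names (C-D-E-F-G-A), plus an octave, so the interval is some kind of thirteenth.
A major thirteenth would be 21 semitones; Cb2 to A3 is 22, one semitone wider, so the interval is augmented.
(Equivalently, a compound augmented sixth: an augmented sixth plus an octave.)

augmented thirteenth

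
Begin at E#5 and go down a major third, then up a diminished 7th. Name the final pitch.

Bb5

Down a major third from E#5: C#5 (4 semitones down).
C#5 up a diminished seventh → Bb5 (9 semitones).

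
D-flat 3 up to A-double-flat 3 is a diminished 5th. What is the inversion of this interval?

augmented 4th

The rule of nine gives the new number: 9 − 5 = 4, so a fifth becomes a fourth.
Quality inverts too: diminished becomes augmented. That makes the inversion an augmented fourth.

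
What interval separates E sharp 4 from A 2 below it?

Descending from E#4 to A2 is the same interval as ascending A2 to E#4.
A to E spans five letter names (A-B-C-D-E), plus an octave, so the interval is some kind of twelfth.
A2 to E#4 spans 20 semitones — one semitone wider than the perfect twelfth (19) — giving an augmented twelfth.
(Equivalently, a compound augmented fifth: an augmented fifth plus an octave.)

augmented 12th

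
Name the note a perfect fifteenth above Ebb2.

Ebb4

The letter stays E (same as the start), shifted two octaves up.
A perfect fifteenth spans 24 semitones, so from Ebb2 the target pitch is Ebb4.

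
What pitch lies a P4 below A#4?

E#4

Four letter names down from A: E.
A perfect fourth is 5 semitones; 5 semitones down from A#4 gives E#4.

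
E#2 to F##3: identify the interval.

major ninth

E to F spans two letter names (E-F), plus an octave, so the interval is some kind of ninth.
E#2 to F##3 is 14 semitones, matching the major ninth exactly, so the quality is major.
(Equivalently, a compound major second: a major second plus an octave.)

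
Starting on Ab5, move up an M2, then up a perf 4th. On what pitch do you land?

Up a major second from Ab5: Bb5 (2 semitones up).
Bb5 up a perfect fourth → Eb6 (5 semitones).

Eb6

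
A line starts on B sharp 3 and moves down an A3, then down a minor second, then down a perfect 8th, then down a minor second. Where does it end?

B#3 down an augmented third → G3 (5 semitones).
G3 down a minor second → F#3 (1 semitone).
A perfect octave down from F#3 is F#2.
A minor second down from F#2 is E#2.

E sharp 2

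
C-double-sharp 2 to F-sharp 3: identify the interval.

C to F spans four letter names (C-D-E-F), plus an octave, so the interval is some kind of eleventh.
C##2 to F#3 spans 16 semitones — one semitone narrower than the perfect eleventh (17) — giving a diminished eleventh.
(Equivalently, a compound diminished fourth: a diminished fourth plus an octave.)

diminished eleventh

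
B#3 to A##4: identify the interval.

B to A spans seven letter names (B-C-D-E-F-G-A), so the interval is some kind of seventh.
B#3 to A##4 is 11 semitones, matching the major seventh exactly, so the quality is major.

major seventh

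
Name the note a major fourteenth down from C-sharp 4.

Counting seven letter names plus an octave down from C lands on D.
A major fourteenth spans 23 semitones, so from C#4 the target pitch is D2.

D 2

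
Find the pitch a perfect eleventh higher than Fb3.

The eleventh's letter: F up four letter names plus an octave → B.
A perfect eleventh spans 17 semitones, so from Fb3 the target pitch is Bbb4.

Bbb4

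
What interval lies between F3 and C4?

perfect 5th

F to C spans five letter names (F-G-A-B-C) — that makes it a fifth of some quality.
F3 to C4 is 7 semitones, matching the perfect fifth exactly, so the quality is perfect.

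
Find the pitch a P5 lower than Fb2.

Five letter names down from F: B.
A perfect fifth spans 7 semitones, so from Fb2 the target pitch is Bbb1.

Bbb1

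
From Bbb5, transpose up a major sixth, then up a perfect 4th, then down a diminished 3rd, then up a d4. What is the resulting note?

Up a major sixth from Bbb5: Gb6 (9 semitones up).
Up a perfect fourth from Gb6: Cb7 (5 semitones up).
Cb7 down a diminished third → A6 (2 semitones).
A6 up a diminished fourth → Db7 (4 semitones).

Db7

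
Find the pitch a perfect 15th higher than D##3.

D##5

A fifteenth keeps the letter name D, two octaves up from D.
A perfect fifteenth is 24 semitones; 24 semitones up from D##3 gives D##5.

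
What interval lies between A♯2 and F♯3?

A to F spans six letter names (A-B-C-D-E-F) — that makes it a sixth of some quality.
A#2 to F#3 is 8 semitones, a half step short of the major sixth (9), so this is minor.

minor sixth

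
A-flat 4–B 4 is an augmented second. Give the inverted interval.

Inverted interval numbers add to nine, so a second pairs with a seventh (2 + 7 = 9).
The quality also flips — augmented becomes diminished — giving a diminished seventh.

diminished seventh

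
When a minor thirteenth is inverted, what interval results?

First reduce the compound minor thirteenth to its simple form, a minor sixth.
Inverted interval numbers add to nine, so a sixth pairs with a third (6 + 3 = 9).
Quality inverts too: minor becomes major. That makes the inversion a major third.

major third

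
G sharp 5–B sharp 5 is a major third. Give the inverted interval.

Interval numbers invert to sum to nine: 3 + 6 = 9, so a third inverts to a sixth.
The quality also flips — major becomes minor — giving a minor sixth.

minor 6th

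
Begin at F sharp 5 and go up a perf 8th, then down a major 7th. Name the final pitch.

F#5 up a perfect octave → F#6 (12 semitones).
A major seventh down from F#6 is G5.

G 5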